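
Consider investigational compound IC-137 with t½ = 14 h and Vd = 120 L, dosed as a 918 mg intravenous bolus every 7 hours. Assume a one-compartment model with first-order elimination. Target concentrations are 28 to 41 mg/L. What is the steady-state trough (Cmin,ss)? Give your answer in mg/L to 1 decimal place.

18.5 mg/L

Over one 7-h interval, 7/14 ≈ 0.5 half-lives elapse, leaving f ≈ 0.7071 of each dose.
Single-dose peak C₀ = D/Vd = 918/120 ≈ 7.650 mg/L.
Steady-state trough Cmin,ss = C₀·f/(1−f) ≈ 7.650 × 0.7071/0.2929 ≈ 18.468 mg/L.
Trough 18.5 mg/L vs MEC 28 mg/L: subtherapeutic.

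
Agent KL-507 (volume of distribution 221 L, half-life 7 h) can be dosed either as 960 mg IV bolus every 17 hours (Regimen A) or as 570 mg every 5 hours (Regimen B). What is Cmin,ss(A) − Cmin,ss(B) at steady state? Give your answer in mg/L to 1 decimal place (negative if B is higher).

Regimen A: f = (1/2)^(17/7) ≈ 0.1857; Cmin,ss = (960/221)·f/(1−f) ≈ 0.991 mg/L.
Regimen B: f = (1/2)^(5/7) ≈ 0.6095; Cmin,ss = (570/221)·f/(1−f) ≈ 4.026 mg/L.
Difference ≈ 0.991 − 4.026 ≈ -3.035 mg/L.

-3.0 mg/L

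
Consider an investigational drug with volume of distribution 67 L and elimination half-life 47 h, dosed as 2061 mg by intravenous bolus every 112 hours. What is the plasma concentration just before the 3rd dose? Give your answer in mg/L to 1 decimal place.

7.0 mg/L

f = (1/2)^(τ/t½) = (1/2)^(112/47) ≈ 0.1917.
C₀ = D/Vd = 2061/67 ≈ 30.761 mg/L.
Before the 3rd dose, 2 doses have been given. Superposition: Cmin = C₀·(f + f²).
≈ 30.761 × (0.1917 + 0.0367) ≈ 30.761 × 0.2284 ≈ 7.026 mg/L.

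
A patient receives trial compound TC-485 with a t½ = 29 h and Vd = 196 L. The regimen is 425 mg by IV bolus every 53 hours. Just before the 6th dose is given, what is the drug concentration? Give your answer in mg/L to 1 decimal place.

0.8 mg/L

f = (1/2)^(τ/t½) = (1/2)^(53/29) ≈ 0.2817.
C₀ = D/Vd = 425/196 ≈ 2.168 mg/L.
Before the 6th dose, 5 doses have been given. Superposition: Cmin = C₀·(f + f² + … + f^5).
≈ 2.168 × (0.2817 + 0.0794 + 0.0224 + 0.0063 + 0.0018) ≈ 2.168 × 0.3916 ≈ 0.849 mg/L.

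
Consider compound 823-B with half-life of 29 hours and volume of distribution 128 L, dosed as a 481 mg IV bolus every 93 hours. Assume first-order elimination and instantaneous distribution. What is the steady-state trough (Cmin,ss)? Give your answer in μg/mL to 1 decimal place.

0.5 μg/mL

k = ln2/t½ = ln2/29 ≈ 0.023902 h⁻¹; fraction remaining f = e^(−kτ) = e^(−0.023902×93) ≈ 0.1083.
Each bolus raises the concentration by D/Vd = 481/128 ≈ 3.758 μg/mL.
Steady-state trough Cmin,ss = C₀·f/(1−f) ≈ 3.758 × 0.1083/0.8917 ≈ 0.456 μg/mL.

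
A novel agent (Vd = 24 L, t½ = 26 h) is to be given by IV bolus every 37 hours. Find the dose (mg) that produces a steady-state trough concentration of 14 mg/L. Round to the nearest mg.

τ/t½ = 37/26 ≈ 1.4231, so f = (1/2)^(37/26) ≈ 0.372916.
Cmin,ss = (D/Vd)·f/(1−f), so D = Cmin,ss·Vd·(1−f)/f.
D = 14 × 24 × (1−f)/f ≈ 14 × 24 × 1.68157 ≈ 565.01 mg.

565 mg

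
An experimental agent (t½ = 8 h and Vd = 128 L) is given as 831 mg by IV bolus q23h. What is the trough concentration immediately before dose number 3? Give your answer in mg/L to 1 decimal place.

f = (1/2)^(τ/t½) = (1/2)^(23/8) ≈ 0.1363.
C₀ = D/Vd = 831/128 ≈ 6.492 mg/L.
Before the 3rd dose, 2 doses have been given. Superposition: Cmin = C₀·(f + f²).
≈ 6.492 × (0.1363 + 0.0186) ≈ 6.492 × 0.1549 ≈ 1.006 mg/L.

1.0 mg/L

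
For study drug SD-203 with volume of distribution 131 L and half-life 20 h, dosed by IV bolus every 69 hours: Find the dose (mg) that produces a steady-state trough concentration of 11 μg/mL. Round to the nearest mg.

14307 mg

τ/t½ = 69/20 ≈ 3.45, so f = (1/2)^(69/20) ≈ 0.091505.
Cmin,ss = (D/Vd)·f/(1−f), so D = Cmin,ss·Vd·(1−f)/f.
D = 11 × 131 × (1−f)/f ≈ 11 × 131 × 9.92836 ≈ 14306.77 mg.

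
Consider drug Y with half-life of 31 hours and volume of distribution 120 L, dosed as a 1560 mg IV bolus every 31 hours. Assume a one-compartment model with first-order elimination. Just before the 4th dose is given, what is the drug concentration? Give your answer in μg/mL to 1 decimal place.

f = (1/2)^(τ/t½) = (1/2)^(31/31) ≈ 0.5000.
C₀ = D/Vd = 1560/120 ≈ 13.000 μg/mL.
Before the 4th dose, 3 doses have been given. Superposition: Cmin = C₀·(f + f² + … + f^3).
≈ 13.000 × (0.5000 + 0.2500 + 0.1250) ≈ 13.000 × 0.8750 ≈ 11.375 μg/mL.

11.4 μg/mL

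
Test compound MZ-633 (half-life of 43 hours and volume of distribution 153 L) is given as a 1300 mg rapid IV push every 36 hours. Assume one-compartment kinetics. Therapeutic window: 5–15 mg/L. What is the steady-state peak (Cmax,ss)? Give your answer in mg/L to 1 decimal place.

19.3 mg/L

k = ln2/t½ = ln2/43 ≈ 0.016120 h⁻¹; fraction remaining f = e^(−kτ) = e^(−0.016120×36) ≈ 0.5597.
At steady state, accumulation factor R = 1/(1 − e^(−kτ)) ≈ 2.2712.
Each bolus raises the concentration by D/Vd = 1300/153 ≈ 8.497 mg/L.
Steady-state peak Cmax,ss = C₀·R ≈ 8.497 × 2.2712 ≈ 19.298 mg/L.
Peak 19.3 mg/L vs MTC 15 mg/L: exceeds toxic threshold.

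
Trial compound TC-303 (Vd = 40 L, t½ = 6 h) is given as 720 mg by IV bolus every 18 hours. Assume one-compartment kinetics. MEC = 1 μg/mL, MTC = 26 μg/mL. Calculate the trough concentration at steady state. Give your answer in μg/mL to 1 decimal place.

The dosing interval is 3 half-lives, so f = 2^(−3) = 0.125.
At steady state, R = 1/(1 − 0.125) = 8/7.
Single-dose peak C₀ = D/Vd = 720/40 = 18 μg/mL.
Steady-state peak Cmax,ss = C₀·R = 18 × 8/7 ≈ 20.571 μg/mL.
Steady-state trough Cmin,ss = Cmax,ss·f ≈ 20.571 × 0.125 ≈ 2.571 μg/mL.
Trough 2.6 μg/mL vs MEC 1 μg/mL: adequate.

2.6 μg/mL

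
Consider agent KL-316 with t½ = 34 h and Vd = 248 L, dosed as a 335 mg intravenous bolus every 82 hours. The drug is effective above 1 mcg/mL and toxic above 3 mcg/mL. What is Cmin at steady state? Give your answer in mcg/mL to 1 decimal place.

0.3 mcg/mL

Over one 82-h interval, 82/34 ≈ 2.4118 half-lives elapse, leaving f ≈ 0.1879 of each dose.
At steady state, accumulation factor R = 1/(1 − e^(−kτ)) ≈ 1.2314.
Each bolus raises the concentration by D/Vd = 335/248 ≈ 1.351 mcg/mL.
Cmax,ss = C₀/(1 − f) ≈ 1.351/0.8121 ≈ 1.664 mcg/mL.
Steady-state trough Cmin,ss = Cmax,ss·f ≈ 1.664 × 0.1879 ≈ 0.313 mcg/mL.
Trough 0.3 mcg/mL vs MEC 1 mcg/mL: subtherapeutic.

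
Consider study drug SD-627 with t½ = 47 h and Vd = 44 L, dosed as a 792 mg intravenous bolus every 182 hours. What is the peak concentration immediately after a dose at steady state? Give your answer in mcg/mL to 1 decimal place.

19.3 mcg/mL

k = ln2/t½ = ln2/47 ≈ 0.014748 h⁻¹; fraction remaining f = e^(−kτ) = e^(−0.014748×182) ≈ 0.0683.
Accumulation ratio R = 1/(1 − f) ≈ 1/0.9317 ≈ 1.0733.
Single-dose peak C₀ = D/Vd = 792/44 ≈ 18.000 mcg/mL.
Cmax,ss = C₀/(1 − f) ≈ 18.000/0.9317 ≈ 19.320 mcg/mL.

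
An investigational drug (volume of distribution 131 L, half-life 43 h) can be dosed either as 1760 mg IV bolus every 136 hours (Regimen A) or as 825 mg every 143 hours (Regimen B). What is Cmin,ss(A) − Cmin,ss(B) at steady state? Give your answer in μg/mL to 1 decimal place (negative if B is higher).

1.0 μg/mL

Regimen A: f = (1/2)^(136/43) ≈ 0.1117; Cmin,ss = (1760/131)·f/(1−f) ≈ 1.689 μg/mL.
Regimen B: f = (1/2)^(143/43) ≈ 0.0997; Cmin,ss = (825/131)·f/(1−f) ≈ 0.697 μg/mL.
Difference ≈ 1.689 − 0.697 ≈ 0.992 μg/mL.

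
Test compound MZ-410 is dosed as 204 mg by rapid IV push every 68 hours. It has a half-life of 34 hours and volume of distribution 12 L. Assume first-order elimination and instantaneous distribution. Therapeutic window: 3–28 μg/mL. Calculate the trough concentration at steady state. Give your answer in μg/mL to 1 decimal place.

τ = 68 h = 2 half-lives, so f = (1/2)^2 = 0.25.
Accumulation ratio R = 1/(1 − f) = 1/0.75 = 4/3.
Single-dose peak C₀ = D/Vd = 204/12 = 17 μg/mL.
Steady-state peak Cmax,ss = C₀·R = 17 × 4/3 ≈ 22.667 μg/mL.
Steady-state trough Cmin,ss = Cmax,ss·f ≈ 22.667 × 0.25 ≈ 5.667 μg/mL.
Trough 5.7 μg/mL vs MEC 3 μg/mL: adequate.

5.7 μg/mL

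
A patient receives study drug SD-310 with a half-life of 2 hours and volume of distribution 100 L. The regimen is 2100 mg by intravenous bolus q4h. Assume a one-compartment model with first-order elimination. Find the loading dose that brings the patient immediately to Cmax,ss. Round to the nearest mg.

2800 mg

f = (1/2)^(4/2) ≈ 0.250000; accumulation ratio R = 1/(1−f) ≈ 1.33333.
Loading dose to hit Cmax,ss on first dose: D_load = D_maint·R ≈ 2100 × 1.33333 ≈ 2799.99 mg.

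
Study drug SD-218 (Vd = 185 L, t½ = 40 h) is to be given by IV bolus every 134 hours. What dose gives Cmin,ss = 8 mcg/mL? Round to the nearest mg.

13611 mg

τ/t½ = 134/40 ≈ 3.35, so f = (1/2)^(134/40) ≈ 0.098073.
Cmin,ss = (D/Vd)·f/(1−f), so D = Cmin,ss·Vd·(1−f)/f.
D = 8 × 185 × (1−f)/f ≈ 8 × 185 × 9.19649 ≈ 13610.81 mg.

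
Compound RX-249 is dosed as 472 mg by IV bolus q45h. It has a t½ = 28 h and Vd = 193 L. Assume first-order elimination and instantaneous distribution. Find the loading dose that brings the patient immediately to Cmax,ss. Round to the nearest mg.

f = (1/2)^(45/28) ≈ 0.328248; accumulation ratio R = 1/(1−f) ≈ 1.48864.
Loading dose to hit Cmax,ss on first dose: D_load = D_maint·R ≈ 472 × 1.48864 ≈ 702.64 mg.

703 mg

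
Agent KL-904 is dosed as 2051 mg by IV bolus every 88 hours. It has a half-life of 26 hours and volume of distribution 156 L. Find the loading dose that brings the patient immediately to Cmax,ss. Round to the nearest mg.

f = (1/2)^(88/26) ≈ 0.095748; accumulation ratio R = 1/(1−f) ≈ 1.10589.
Loading dose to hit Cmax,ss on first dose: D_load = D_maint·R ≈ 2051 × 1.10589 ≈ 2268.18 mg.

2268 mg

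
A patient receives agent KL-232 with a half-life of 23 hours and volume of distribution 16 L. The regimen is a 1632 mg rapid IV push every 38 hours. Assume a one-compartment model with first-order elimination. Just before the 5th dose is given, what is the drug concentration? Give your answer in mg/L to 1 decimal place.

f = (1/2)^(τ/t½) = (1/2)^(38/23) ≈ 0.3182.
C₀ = D/Vd = 1632/16 ≈ 102.000 mg/L.
Before the 5th dose, 4 doses have been given. Superposition: Cmin = C₀·(f + f² + … + f^4).
≈ 102.000 × (0.3182 + 0.1013 + 0.0322 + 0.0103) ≈ 102.000 × 0.4620 ≈ 47.124 mg/L.

47.1 mg/L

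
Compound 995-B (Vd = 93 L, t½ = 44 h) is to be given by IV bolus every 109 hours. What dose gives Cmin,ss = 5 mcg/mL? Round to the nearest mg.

τ/t½ = 109/44 ≈ 2.4773, so f = (1/2)^(109/44) ≈ 0.179584.
Cmin,ss = (D/Vd)·f/(1−f), so D = Cmin,ss·Vd·(1−f)/f.
D = 5 × 93 × (1−f)/f ≈ 5 × 93 × 4.56842 ≈ 2124.32 mg.

2124 mg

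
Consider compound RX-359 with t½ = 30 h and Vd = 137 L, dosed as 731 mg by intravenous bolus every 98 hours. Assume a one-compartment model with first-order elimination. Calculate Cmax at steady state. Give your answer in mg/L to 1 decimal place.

6.0 mg/L

Over one 98-h interval, 98/30 ≈ 3.2667 half-lives elapse, leaving f ≈ 0.1039 of each dose.
Accumulation ratio R = 1/(1 − f) ≈ 1/0.8961 ≈ 1.1159.
Single-dose peak C₀ = D/Vd = 731/137 ≈ 5.336 mg/L.
Steady-state peak Cmax,ss = C₀·R ≈ 5.336 × 1.1159 ≈ 5.954 mg/L.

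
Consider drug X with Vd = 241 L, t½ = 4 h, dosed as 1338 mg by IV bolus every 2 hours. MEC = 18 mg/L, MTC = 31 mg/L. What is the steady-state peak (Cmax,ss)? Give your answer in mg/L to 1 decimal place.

19.0 mg/L

Over one 2-h interval, 2/4 ≈ 0.5 half-lives elapse, leaving f ≈ 0.7071 of each dose.
Accumulation ratio R = 1/(1 − f) ≈ 1/0.2929 ≈ 3.4141.
Each bolus raises the concentration by D/Vd = 1338/241 ≈ 5.552 mg/L.
Cmax,ss = C₀/(1 − f) ≈ 5.552/0.2929 ≈ 18.955 mg/L.
Peak 19.0 mg/L vs MTC 31 mg/L: below toxic threshold.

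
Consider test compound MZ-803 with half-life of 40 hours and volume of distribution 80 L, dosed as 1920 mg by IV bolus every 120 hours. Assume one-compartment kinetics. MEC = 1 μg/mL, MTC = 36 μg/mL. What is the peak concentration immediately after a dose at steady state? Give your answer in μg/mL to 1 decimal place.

τ = 120 h = 3 half-lives, so f = (1/2)^3 = 0.125.
At steady state, R = 1/(1 − 0.125) = 8/7.
Single-dose peak C₀ = D/Vd = 1920/80 = 24 μg/mL.
Steady-state peak Cmax,ss = C₀·R = 24 × 8/7 ≈ 27.429 μg/mL.
Peak 27.4 μg/mL vs MTC 36 μg/mL: below toxic threshold.

27.4 μg/mL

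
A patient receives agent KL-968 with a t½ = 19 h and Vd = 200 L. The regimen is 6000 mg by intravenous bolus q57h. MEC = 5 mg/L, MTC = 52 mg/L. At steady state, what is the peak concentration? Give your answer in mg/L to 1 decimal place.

τ = 57 h = 3 half-lives, so f = (1/2)^3 = 0.125.
Accumulation ratio R = 1/(1 − f) = 1/0.875 = 8/7.
Single-dose peak C₀ = D/Vd = 6000/200 = 30 mg/L.
Steady-state peak Cmax,ss = C₀·R = 30 × 8/7 ≈ 34.286 mg/L.
Peak 34.3 mg/L vs MTC 52 mg/L: below toxic threshold.

34.3 mg/L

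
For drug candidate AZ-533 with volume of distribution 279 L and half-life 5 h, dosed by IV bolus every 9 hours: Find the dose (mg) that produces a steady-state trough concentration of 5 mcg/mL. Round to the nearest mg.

3463 mg

τ/t½ = 9/5 ≈ 1.8, so f = (1/2)^(9/5) ≈ 0.287175.
Cmin,ss = (D/Vd)·f/(1−f), so D = Cmin,ss·Vd·(1−f)/f.
D = 5 × 279 × (1−f)/f ≈ 5 × 279 × 2.48220 ≈ 3462.67 mg.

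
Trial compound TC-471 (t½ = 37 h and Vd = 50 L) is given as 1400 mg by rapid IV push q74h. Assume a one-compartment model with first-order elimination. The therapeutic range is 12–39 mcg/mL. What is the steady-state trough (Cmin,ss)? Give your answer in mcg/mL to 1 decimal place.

τ = 74 h = 2 half-lives, so f = (1/2)^2 = 0.25.
At steady state, R = 1/(1 − 0.25) = 4/3.
Single-dose peak C₀ = D/Vd = 1400/50 = 28 mcg/mL.
Steady-state peak Cmax,ss = C₀·R = 28 × 4/3 ≈ 37.333 mcg/mL.
Steady-state trough Cmin,ss = Cmax,ss·f ≈ 37.333 × 0.25 ≈ 9.333 mcg/mL.
Trough 9.3 mcg/mL vs MEC 12 mcg/mL: subtherapeutic.

9.3 mcg/mL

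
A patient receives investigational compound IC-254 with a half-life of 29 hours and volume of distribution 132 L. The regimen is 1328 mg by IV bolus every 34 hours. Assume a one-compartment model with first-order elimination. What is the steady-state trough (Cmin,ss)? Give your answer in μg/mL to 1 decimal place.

8.0 μg/mL

τ/t½ = 34/29 ≈ 1.1724, so fraction remaining f = (1/2)^(34/29) ≈ 0.4437.
Accumulation ratio R = 1/(1 − f) ≈ 1/0.5563 ≈ 1.7976.
Each bolus raises the concentration by D/Vd = 1328/132 ≈ 10.061 μg/mL.
Cmax,ss = C₀/(1 − f) ≈ 10.061/0.5563 ≈ 18.086 μg/mL.
Steady-state trough Cmin,ss = Cmax,ss·f ≈ 18.086 × 0.4437 ≈ 8.025 μg/mL.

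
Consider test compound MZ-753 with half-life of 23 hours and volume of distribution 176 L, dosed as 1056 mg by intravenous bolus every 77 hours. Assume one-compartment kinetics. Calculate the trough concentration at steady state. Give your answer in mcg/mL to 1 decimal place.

0.7 mcg/mL

τ/t½ = 77/23 ≈ 3.3478, so fraction remaining f = (1/2)^(77/23) ≈ 0.0982.
Accumulation ratio R = 1/(1 − f) ≈ 1/0.9018 ≈ 1.1089.
Single-dose peak C₀ = D/Vd = 1056/176 ≈ 6.000 mcg/mL.
Cmax,ss = C₀/(1 − f) ≈ 6.000/0.9018 ≈ 6.653 mcg/mL.
One interval later, Cmin,ss = Cmax,ss·e^(−kτ) ≈ 6.653 × 0.0982 ≈ 0.653 mcg/mL.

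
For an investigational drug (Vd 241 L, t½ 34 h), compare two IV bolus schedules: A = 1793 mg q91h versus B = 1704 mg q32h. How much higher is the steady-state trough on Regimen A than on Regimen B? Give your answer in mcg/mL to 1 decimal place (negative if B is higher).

-6.3 mcg/mL

Regimen A: f = (1/2)^(91/34) ≈ 0.1564; Cmin,ss = (1793/241)·f/(1−f) ≈ 1.379 mcg/mL.
Regimen B: f = (1/2)^(32/34) ≈ 0.5208; Cmin,ss = (1704/241)·f/(1−f) ≈ 7.684 mcg/mL.
Difference ≈ 1.379 − 7.684 ≈ -6.305 mcg/mL.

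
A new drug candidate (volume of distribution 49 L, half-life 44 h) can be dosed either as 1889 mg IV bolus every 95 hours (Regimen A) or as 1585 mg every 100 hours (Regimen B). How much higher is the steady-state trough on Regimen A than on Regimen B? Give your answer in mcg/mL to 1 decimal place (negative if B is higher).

2.7 mcg/mL

Regimen A: f = (1/2)^(95/44) ≈ 0.2239; Cmin,ss = (1889/49)·f/(1−f) ≈ 11.122 mcg/mL.
Regimen B: f = (1/2)^(100/44) ≈ 0.2069; Cmin,ss = (1585/49)·f/(1−f) ≈ 8.439 mcg/mL.
Difference ≈ 11.122 − 8.439 ≈ 2.683 mcg/mL.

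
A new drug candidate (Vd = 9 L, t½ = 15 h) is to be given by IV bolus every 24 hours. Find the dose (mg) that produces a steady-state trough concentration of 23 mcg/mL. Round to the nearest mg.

τ/t½ = 24/15 ≈ 1.6, so f = (1/2)^(24/15) ≈ 0.329877.
Cmin,ss = (D/Vd)·f/(1−f), so D = Cmin,ss·Vd·(1−f)/f.
D = 23 × 9 × (1−f)/f ≈ 23 × 9 × 2.03143 ≈ 420.51 mg.

421 mg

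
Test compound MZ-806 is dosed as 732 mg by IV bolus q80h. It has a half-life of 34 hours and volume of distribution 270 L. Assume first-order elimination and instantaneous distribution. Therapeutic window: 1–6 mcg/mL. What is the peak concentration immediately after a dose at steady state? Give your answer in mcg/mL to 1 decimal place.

τ/t½ = 80/34 ≈ 2.3529, so fraction remaining f = (1/2)^(80/34) ≈ 0.1957.
At steady state, accumulation factor R = 1/(1 − e^(−kτ)) ≈ 1.2433.
Single-dose peak C₀ = D/Vd = 732/270 ≈ 2.711 mcg/mL.
Steady-state peak Cmax,ss = C₀·R ≈ 2.711 × 1.2433 ≈ 3.371 mcg/mL.
Peak 3.4 mcg/mL vs MTC 6 mcg/mL: below toxic threshold.

3.4 mcg/mL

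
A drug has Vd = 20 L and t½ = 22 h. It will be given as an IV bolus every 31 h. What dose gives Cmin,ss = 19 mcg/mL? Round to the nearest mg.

629 mg

τ/t½ = 31/22 ≈ 1.4091, so f = (1/2)^(31/22) ≈ 0.376549.
Cmin,ss = (D/Vd)·f/(1−f), so D = Cmin,ss·Vd·(1−f)/f.
D = 19 × 20 × (1−f)/f ≈ 19 × 20 × 1.65570 ≈ 629.17 mg.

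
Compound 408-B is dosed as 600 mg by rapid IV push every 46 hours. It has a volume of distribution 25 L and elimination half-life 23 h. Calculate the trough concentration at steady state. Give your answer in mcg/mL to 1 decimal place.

τ = 46 h = 2 half-lives, so f = (1/2)^2 = 0.25.
Accumulation ratio R = 1/(1 − f) = 1/0.75 = 4/3.
Single-dose peak C₀ = D/Vd = 600/25 = 24 mcg/mL.
Steady-state peak Cmax,ss = C₀·R = 24 × 4/3 ≈ 32.000 mcg/mL.
Steady-state trough Cmin,ss = Cmax,ss·f ≈ 32.000 × 0.25 ≈ 8.000 mcg/mL.

8.0 mcg/mL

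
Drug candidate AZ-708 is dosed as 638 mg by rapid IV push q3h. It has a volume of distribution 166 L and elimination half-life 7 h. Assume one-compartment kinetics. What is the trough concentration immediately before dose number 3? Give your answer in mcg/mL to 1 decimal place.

f = (1/2)^(τ/t½) = (1/2)^(3/7) ≈ 0.7430.
C₀ = D/Vd = 638/166 ≈ 3.843 mcg/mL.
Before the 3rd dose, 2 doses have been given. Superposition: Cmin = C₀·(f + f²).
≈ 3.843 × (0.7430 + 0.5520) ≈ 3.843 × 1.2950 ≈ 4.977 mcg/mL.

5.0 mcg/mL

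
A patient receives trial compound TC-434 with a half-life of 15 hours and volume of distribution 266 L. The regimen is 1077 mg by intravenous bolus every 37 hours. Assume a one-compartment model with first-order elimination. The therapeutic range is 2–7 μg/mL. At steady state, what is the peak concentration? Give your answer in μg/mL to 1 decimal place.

τ/t½ = 37/15 ≈ 2.4667, so fraction remaining f = (1/2)^(37/15) ≈ 0.1809.
At steady state, accumulation factor R = 1/(1 − e^(−kτ)) ≈ 1.2209.
Single-dose peak C₀ = D/Vd = 1077/266 ≈ 4.049 μg/mL.
Steady-state peak Cmax,ss = C₀·R ≈ 4.049 × 1.2209 ≈ 4.943 μg/mL.
Peak 4.9 μg/mL vs MTC 7 μg/mL: below toxic threshold.

4.9 μg/mL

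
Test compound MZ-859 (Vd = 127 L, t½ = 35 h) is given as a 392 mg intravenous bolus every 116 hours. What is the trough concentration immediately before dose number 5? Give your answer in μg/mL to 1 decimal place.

f = (1/2)^(τ/t½) = (1/2)^(116/35) ≈ 0.1005.
C₀ = D/Vd = 392/127 ≈ 3.087 μg/mL.
Before the 5th dose, 4 doses have been given. Superposition: Cmin = C₀·(f + f² + … + f^4).
≈ 3.087 × (0.1005 + 0.0101 + 0.0010 + 0.0001) ≈ 3.087 × 0.1117 ≈ 0.345 μg/mL.

0.3 μg/mL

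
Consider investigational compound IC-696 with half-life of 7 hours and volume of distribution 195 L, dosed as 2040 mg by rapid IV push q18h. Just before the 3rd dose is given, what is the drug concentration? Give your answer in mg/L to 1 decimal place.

f = (1/2)^(τ/t½) = (1/2)^(18/7) ≈ 0.1682.
C₀ = D/Vd = 2040/195 ≈ 10.462 mg/L.
Before the 3rd dose, 2 doses have been given. Superposition: Cmin = C₀·(f + f²).
≈ 10.462 × (0.1682 + 0.0283) ≈ 10.462 × 0.1965 ≈ 2.056 mg/L.

2.1 mg/L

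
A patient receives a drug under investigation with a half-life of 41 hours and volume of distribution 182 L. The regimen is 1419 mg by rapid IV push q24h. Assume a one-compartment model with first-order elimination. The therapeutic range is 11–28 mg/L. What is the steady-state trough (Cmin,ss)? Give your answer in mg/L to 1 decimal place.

15.6 mg/L

τ/t½ = 24/41 ≈ 0.58537, so fraction remaining f = (1/2)^(24/41) ≈ 0.6665.
Accumulation ratio R = 1/(1 − f) ≈ 1/0.3335 ≈ 2.9985.
Single-dose peak C₀ = D/Vd = 1419/182 ≈ 7.797 mg/L.
Cmax,ss = C₀/(1 − f) ≈ 7.797/0.3335 ≈ 23.379 mg/L.
Steady-state trough Cmin,ss = Cmax,ss·f ≈ 23.379 × 0.6665 ≈ 15.582 mg/L.
Trough 15.6 mg/L vs MEC 11 mg/L: adequate.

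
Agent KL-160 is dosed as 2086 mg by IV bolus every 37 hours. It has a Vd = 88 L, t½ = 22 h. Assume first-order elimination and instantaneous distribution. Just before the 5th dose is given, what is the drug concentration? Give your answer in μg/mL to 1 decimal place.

10.6 μg/mL

f = (1/2)^(τ/t½) = (1/2)^(37/22) ≈ 0.3117.
C₀ = D/Vd = 2086/88 ≈ 23.705 μg/mL.
Before the 5th dose, 4 doses have been given. Superposition: Cmin = C₀·(f + f² + … + f^4).
≈ 23.705 × (0.3117 + 0.0972 + 0.0303 + 0.0094) ≈ 23.705 × 0.4486 ≈ 10.634 μg/mL.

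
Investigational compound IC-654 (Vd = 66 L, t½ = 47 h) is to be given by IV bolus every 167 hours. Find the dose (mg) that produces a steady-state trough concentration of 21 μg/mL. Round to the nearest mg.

τ/t½ = 167/47 ≈ 3.5532, so f = (1/2)^(167/47) ≈ 0.085189.
Cmin,ss = (D/Vd)·f/(1−f), so D = Cmin,ss·Vd·(1−f)/f.
D = 21 × 66 × (1−f)/f ≈ 21 × 66 × 10.73860 ≈ 14883.70 mg.

14884 mg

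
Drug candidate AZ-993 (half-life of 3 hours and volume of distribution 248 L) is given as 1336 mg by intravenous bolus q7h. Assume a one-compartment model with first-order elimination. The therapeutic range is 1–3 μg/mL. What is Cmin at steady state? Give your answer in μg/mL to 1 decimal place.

1.3 μg/mL

k = ln2/t½ = ln2/3 ≈ 0.231049 h⁻¹; fraction remaining f = e^(−kτ) = e^(−0.231049×7) ≈ 0.1984.
Accumulation ratio R = 1/(1 − f) ≈ 1/0.8016 ≈ 1.2475.
Each bolus raises the concentration by D/Vd = 1336/248 ≈ 5.387 μg/mL.
Cmax,ss = C₀/(1 − f) ≈ 5.387/0.8016 ≈ 6.720 μg/mL.
Steady-state trough Cmin,ss = Cmax,ss·f ≈ 6.720 × 0.1984 ≈ 1.333 μg/mL.
Trough 1.3 μg/mL vs MEC 1 μg/mL: adequate.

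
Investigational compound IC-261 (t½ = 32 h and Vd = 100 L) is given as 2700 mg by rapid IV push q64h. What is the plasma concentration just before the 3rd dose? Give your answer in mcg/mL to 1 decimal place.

f = (1/2)^(τ/t½) = (1/2)^(64/32) ≈ 0.2500.
C₀ = D/Vd = 2700/100 ≈ 27.000 mcg/mL.
Before the 3rd dose, 2 doses have been given. Superposition: Cmin = C₀·(f + f²).
≈ 27.000 × (0.2500 + 0.0625) ≈ 27.000 × 0.3125 ≈ 8.438 mcg/mL.

8.4 mcg/mL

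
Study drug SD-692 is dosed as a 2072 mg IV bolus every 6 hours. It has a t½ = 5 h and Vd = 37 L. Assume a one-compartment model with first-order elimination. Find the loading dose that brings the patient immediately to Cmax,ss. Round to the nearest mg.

3669 mg

f = (1/2)^(6/5) ≈ 0.435275; accumulation ratio R = 1/(1−f) ≈ 1.77077.
Loading dose to hit Cmax,ss on first dose: D_load = D_maint·R ≈ 2072 × 1.77077 ≈ 3669.04 mg.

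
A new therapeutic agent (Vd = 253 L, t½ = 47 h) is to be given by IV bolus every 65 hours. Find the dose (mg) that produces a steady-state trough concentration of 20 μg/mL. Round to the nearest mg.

τ/t½ = 65/47 ≈ 1.383, so f = (1/2)^(65/47) ≈ 0.383426.
Cmin,ss = (D/Vd)·f/(1−f), so D = Cmin,ss·Vd·(1−f)/f.
D = 20 × 253 × (1−f)/f ≈ 20 × 253 × 1.60807 ≈ 8136.83 mg.

8137 mg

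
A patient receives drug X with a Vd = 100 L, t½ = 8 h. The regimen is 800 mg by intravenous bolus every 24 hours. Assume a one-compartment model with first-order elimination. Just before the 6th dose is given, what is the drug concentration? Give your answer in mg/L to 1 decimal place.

1.1 mg/L

f = (1/2)^(τ/t½) = (1/2)^(24/8) ≈ 0.1250.
C₀ = D/Vd = 800/100 ≈ 8.000 mg/L.
Before the 6th dose, 5 doses have been given. Superposition: Cmin = C₀·(f + f² + … + f^5).
≈ 8.000 × (0.1250 + 0.0156 + 0.0020 + 0.0002 + 0.0000) ≈ 8.000 × 0.1428 ≈ 1.142 mg/L.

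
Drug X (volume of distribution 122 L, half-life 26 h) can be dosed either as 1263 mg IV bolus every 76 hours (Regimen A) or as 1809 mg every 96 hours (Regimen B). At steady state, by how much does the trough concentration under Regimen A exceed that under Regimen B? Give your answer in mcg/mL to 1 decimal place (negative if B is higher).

Regimen A: f = (1/2)^(76/26) ≈ 0.1318; Cmin,ss = (1263/122)·f/(1−f) ≈ 1.572 mcg/mL.
Regimen B: f = (1/2)^(96/26) ≈ 0.0774; Cmin,ss = (1809/122)·f/(1−f) ≈ 1.244 mcg/mL.
Difference ≈ 1.572 − 1.244 ≈ 0.328 mcg/mL.

0.3 mcg/mL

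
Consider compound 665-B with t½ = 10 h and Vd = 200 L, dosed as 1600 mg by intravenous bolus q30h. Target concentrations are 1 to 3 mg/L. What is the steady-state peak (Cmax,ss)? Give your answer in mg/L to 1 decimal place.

τ = 30 h = 3 half-lives, so f = (1/2)^3 = 0.125.
Accumulation ratio R = 1/(1 − f) = 1/0.875 = 8/7.
Single-dose peak C₀ = D/Vd = 1600/200 = 8 mg/L.
Steady-state peak Cmax,ss = C₀·R = 8 × 8/7 ≈ 9.143 mg/L.
Peak 9.1 mg/L vs MTC 3 mg/L: exceeds toxic threshold.

9.1 mg/L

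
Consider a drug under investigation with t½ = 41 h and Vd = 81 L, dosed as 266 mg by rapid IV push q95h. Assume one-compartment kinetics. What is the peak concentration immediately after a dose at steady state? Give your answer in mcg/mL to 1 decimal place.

4.1 mcg/mL

Over one 95-h interval, 95/41 ≈ 2.3171 half-lives elapse, leaving f ≈ 0.2007 of each dose.
Accumulation ratio R = 1/(1 − f) ≈ 1/0.7993 ≈ 1.2511.
Single-dose peak C₀ = D/Vd = 266/81 ≈ 3.284 mcg/mL.
Steady-state peak Cmax,ss = C₀·R ≈ 3.284 × 1.2511 ≈ 4.109 mcg/mL.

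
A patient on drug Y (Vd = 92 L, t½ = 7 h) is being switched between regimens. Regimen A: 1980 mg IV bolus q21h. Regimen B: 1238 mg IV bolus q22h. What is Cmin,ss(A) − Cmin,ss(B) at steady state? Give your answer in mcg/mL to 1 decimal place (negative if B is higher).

Regimen A: f = (1/2)^(21/7) ≈ 0.1250; Cmin,ss = (1980/92)·f/(1−f) ≈ 3.075 mcg/mL.
Regimen B: f = (1/2)^(22/7) ≈ 0.1132; Cmin,ss = (1238/92)·f/(1−f) ≈ 1.718 mcg/mL.
Difference ≈ 3.075 − 1.718 ≈ 1.357 mcg/mL.

1.4 mcg/mL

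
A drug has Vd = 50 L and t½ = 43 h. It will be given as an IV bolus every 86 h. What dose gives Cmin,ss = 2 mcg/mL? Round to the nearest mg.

300 mg

τ/t½ = 86/43 ≈ 2, so f = (1/2)^(86/43) ≈ 0.250000.
Cmin,ss = (D/Vd)·f/(1−f), so D = Cmin,ss·Vd·(1−f)/f.
D = 2 × 50 × (1−f)/f ≈ 2 × 50 × 3.00000 ≈ 300.00 mg.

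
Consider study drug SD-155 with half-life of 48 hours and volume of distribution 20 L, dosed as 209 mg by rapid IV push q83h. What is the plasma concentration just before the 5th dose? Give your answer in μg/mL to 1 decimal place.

f = (1/2)^(τ/t½) = (1/2)^(83/48) ≈ 0.3016.
C₀ = D/Vd = 209/20 ≈ 10.450 μg/mL.
Before the 5th dose, 4 doses have been given. Superposition: Cmin = C₀·(f + f² + … + f^4).
≈ 10.450 × (0.3016 + 0.0910 + 0.0274 + 0.0083) ≈ 10.450 × 0.4283 ≈ 4.476 μg/mL.

4.5 μg/mL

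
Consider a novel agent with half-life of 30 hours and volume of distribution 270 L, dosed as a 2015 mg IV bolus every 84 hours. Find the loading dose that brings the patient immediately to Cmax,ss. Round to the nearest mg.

f = (1/2)^(84/30) ≈ 0.143587; accumulation ratio R = 1/(1−f) ≈ 1.16766.
Loading dose to hit Cmax,ss on first dose: D_load = D_maint·R ≈ 2015 × 1.16766 ≈ 2352.83 mg.

2353 mg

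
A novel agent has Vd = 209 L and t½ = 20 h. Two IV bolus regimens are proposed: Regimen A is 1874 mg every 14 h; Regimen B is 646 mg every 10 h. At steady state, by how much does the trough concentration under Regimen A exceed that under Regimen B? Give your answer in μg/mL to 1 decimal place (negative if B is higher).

Regimen A: f = (1/2)^(14/20) ≈ 0.6156; Cmin,ss = (1874/209)·f/(1−f) ≈ 14.359 μg/mL.
Regimen B: f = (1/2)^(10/20) ≈ 0.7071; Cmin,ss = (646/209)·f/(1−f) ≈ 7.462 μg/mL.
Difference ≈ 14.359 − 7.462 ≈ 6.897 μg/mL.

6.9 μg/mL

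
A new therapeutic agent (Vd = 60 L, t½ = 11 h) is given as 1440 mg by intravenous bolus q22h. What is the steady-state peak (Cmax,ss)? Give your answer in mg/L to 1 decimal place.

τ = 22 h = 2 half-lives, so f = (1/2)^2 = 0.25.
Accumulation ratio R = 1/(1 − f) = 1/0.75 = 4/3.
Single-dose peak C₀ = D/Vd = 1440/60 = 24 mg/L.
Steady-state peak Cmax,ss = C₀·R = 24 × 4/3 ≈ 32.000 mg/L.

32.0 mg/L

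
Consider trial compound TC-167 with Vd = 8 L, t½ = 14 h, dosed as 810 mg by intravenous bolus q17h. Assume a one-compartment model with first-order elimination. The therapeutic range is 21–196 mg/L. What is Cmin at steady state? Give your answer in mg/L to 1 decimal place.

76.7 mg/L

τ/t½ = 17/14 ≈ 1.2143, so fraction remaining f = (1/2)^(17/14) ≈ 0.4310.
At steady state, accumulation factor R = 1/(1 − e^(−kτ)) ≈ 1.7575.
Each bolus raises the concentration by D/Vd = 810/8 ≈ 101.250 mg/L.
Cmax,ss = C₀/(1 − f) ≈ 101.250/0.5690 ≈ 177.944 mg/L.
One interval later, Cmin,ss = Cmax,ss·e^(−kτ) ≈ 177.944 × 0.4310 ≈ 76.694 mg/L.
Trough 76.7 mg/L vs MEC 21 mg/L: adequate.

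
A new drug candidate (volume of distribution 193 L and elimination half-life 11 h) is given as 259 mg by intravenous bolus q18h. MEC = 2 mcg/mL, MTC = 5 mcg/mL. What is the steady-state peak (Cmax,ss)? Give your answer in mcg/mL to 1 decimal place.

Over one 18-h interval, 18/11 ≈ 1.6364 half-lives elapse, leaving f ≈ 0.3217 of each dose.
Accumulation ratio R = 1/(1 − f) ≈ 1/0.6783 ≈ 1.4743.
Single-dose peak C₀ = D/Vd = 259/193 ≈ 1.342 mcg/mL.
Cmax,ss = C₀/(1 − f) ≈ 1.342/0.6783 ≈ 1.978 mcg/mL.
Peak 2.0 mcg/mL vs MTC 5 mcg/mL: below toxic threshold.

2.0 mcg/mL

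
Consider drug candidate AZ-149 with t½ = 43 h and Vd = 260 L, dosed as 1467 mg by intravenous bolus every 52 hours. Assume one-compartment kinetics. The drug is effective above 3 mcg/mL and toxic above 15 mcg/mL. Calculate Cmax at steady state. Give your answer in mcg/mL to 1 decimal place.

k = ln2/t½ = ln2/43 ≈ 0.016120 h⁻¹; fraction remaining f = e^(−kτ) = e^(−0.016120×52) ≈ 0.4325.
Accumulation ratio R = 1/(1 − f) ≈ 1/0.5675 ≈ 1.7621.
Each bolus raises the concentration by D/Vd = 1467/260 ≈ 5.642 mcg/mL.
Steady-state peak Cmax,ss = C₀·R ≈ 5.642 × 1.7621 ≈ 9.942 mcg/mL.
Peak 9.9 mcg/mL vs MTC 15 mcg/mL: below toxic threshold.

9.9 mcg/mL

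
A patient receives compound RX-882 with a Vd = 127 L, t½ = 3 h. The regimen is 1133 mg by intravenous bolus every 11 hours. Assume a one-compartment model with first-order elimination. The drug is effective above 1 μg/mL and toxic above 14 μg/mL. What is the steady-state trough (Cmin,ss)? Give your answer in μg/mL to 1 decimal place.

0.8 μg/mL

τ/t½ = 11/3 ≈ 3.6667, so fraction remaining f = (1/2)^(11/3) ≈ 0.0787.
Single-dose peak C₀ = D/Vd = 1133/127 ≈ 8.921 μg/mL.
Steady-state trough Cmin,ss = C₀·f/(1−f) ≈ 8.921 × 0.0787/0.9213 ≈ 0.762 μg/mL.
Trough 0.8 μg/mL vs MEC 1 μg/mL: subtherapeutic.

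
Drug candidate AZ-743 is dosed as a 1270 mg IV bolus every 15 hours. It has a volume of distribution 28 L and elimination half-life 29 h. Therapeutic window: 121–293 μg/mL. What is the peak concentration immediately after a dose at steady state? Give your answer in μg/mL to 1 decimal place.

150.5 μg/mL

Over one 15-h interval, 15/29 ≈ 0.51724 half-lives elapse, leaving f ≈ 0.6987 of each dose.
Accumulation ratio R = 1/(1 − f) ≈ 1/0.3013 ≈ 3.3190.
Single-dose peak C₀ = D/Vd = 1270/28 ≈ 45.357 μg/mL.
Steady-state peak Cmax,ss = C₀·R ≈ 45.357 × 3.3190 ≈ 150.540 μg/mL.
Peak 150.5 μg/mL vs MTC 293 μg/mL: below toxic threshold.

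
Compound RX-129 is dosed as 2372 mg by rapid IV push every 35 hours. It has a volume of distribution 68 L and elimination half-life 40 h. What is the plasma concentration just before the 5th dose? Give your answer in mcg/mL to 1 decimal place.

f = (1/2)^(τ/t½) = (1/2)^(35/40) ≈ 0.5453.
C₀ = D/Vd = 2372/68 ≈ 34.882 mcg/mL.
Before the 5th dose, 4 doses have been given. Superposition: Cmin = C₀·(f + f² + … + f^4).
≈ 34.882 × (0.5453 + 0.2974 + 0.1621 + 0.0884) ≈ 34.882 × 1.0932 ≈ 38.133 mcg/mL.

38.1 mcg/mL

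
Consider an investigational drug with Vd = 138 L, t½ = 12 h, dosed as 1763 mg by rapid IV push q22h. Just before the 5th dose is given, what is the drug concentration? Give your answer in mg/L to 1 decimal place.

5.0 mg/L

f = (1/2)^(τ/t½) = (1/2)^(22/12) ≈ 0.2806.
C₀ = D/Vd = 1763/138 ≈ 12.775 mg/L.
Before the 5th dose, 4 doses have been given. Superposition: Cmin = C₀·(f + f² + … + f^4).
≈ 12.775 × (0.2806 + 0.0787 + 0.0221 + 0.0062) ≈ 12.775 × 0.3876 ≈ 4.952 mg/L.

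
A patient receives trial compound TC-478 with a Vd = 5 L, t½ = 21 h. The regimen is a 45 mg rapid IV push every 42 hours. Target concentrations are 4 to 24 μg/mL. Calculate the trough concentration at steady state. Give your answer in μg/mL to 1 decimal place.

The dosing interval is 2 half-lives, so f = 2^(−2) = 0.25.
At steady state, R = 1/(1 − 0.25) = 4/3.
Single-dose peak C₀ = D/Vd = 45/5 = 9 μg/mL.
Steady-state peak Cmax,ss = C₀·R = 9 × 4/3 ≈ 12.000 μg/mL.
Steady-state trough Cmin,ss = Cmax,ss·f ≈ 12.000 × 0.25 ≈ 3.000 μg/mL.
Trough 3.0 μg/mL vs MEC 4 μg/mL: subtherapeutic.

3.0 μg/mL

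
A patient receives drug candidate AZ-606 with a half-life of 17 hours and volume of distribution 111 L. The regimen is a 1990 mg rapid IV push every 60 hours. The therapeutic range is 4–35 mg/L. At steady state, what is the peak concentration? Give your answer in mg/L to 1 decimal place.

τ/t½ = 60/17 ≈ 3.5294, so fraction remaining f = (1/2)^(60/17) ≈ 0.0866.
At steady state, accumulation factor R = 1/(1 − e^(−kτ)) ≈ 1.0948.
Each bolus raises the concentration by D/Vd = 1990/111 ≈ 17.928 mg/L.
Steady-state peak Cmax,ss = C₀·R ≈ 17.928 × 1.0948 ≈ 19.628 mg/L.
Peak 19.6 mg/L vs MTC 35 mg/L: below toxic threshold.

19.6 mg/L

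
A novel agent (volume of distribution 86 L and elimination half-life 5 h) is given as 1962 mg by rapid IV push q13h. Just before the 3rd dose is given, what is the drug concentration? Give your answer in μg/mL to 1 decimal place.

4.4 μg/mL

f = (1/2)^(τ/t½) = (1/2)^(13/5) ≈ 0.1649.
C₀ = D/Vd = 1962/86 ≈ 22.814 μg/mL.
Before the 3rd dose, 2 doses have been given. Superposition: Cmin = C₀·(f + f²).
≈ 22.814 × (0.1649 + 0.0272) ≈ 22.814 × 0.1921 ≈ 4.383 μg/mL.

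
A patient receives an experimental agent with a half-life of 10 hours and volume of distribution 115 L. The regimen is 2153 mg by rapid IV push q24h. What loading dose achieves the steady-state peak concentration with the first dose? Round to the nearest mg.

f = (1/2)^(24/10) ≈ 0.189465; accumulation ratio R = 1/(1−f) ≈ 1.23375.
Loading dose to hit Cmax,ss on first dose: D_load = D_maint·R ≈ 2153 × 1.23375 ≈ 2656.26 mg.

2656 mg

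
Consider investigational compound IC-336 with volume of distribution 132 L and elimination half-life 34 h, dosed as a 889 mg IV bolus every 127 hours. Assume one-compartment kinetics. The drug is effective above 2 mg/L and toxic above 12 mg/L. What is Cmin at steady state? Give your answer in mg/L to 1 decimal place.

k = ln2/t½ = ln2/34 ≈ 0.020387 h⁻¹; fraction remaining f = e^(−kτ) = e^(−0.020387×127) ≈ 0.0751.
Single-dose peak C₀ = D/Vd = 889/132 ≈ 6.735 mg/L.
Steady-state trough Cmin,ss = C₀·f/(1−f) ≈ 6.735 × 0.0751/0.9249 ≈ 0.547 mg/L.
Trough 0.5 mg/L vs MEC 2 mg/L: subtherapeutic.

0.5 mg/L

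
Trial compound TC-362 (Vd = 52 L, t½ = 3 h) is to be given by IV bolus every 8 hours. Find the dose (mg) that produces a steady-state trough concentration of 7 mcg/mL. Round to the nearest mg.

τ/t½ = 8/3 ≈ 2.6667, so f = (1/2)^(8/3) ≈ 0.157490.
Cmin,ss = (D/Vd)·f/(1−f), so D = Cmin,ss·Vd·(1−f)/f.
D = 7 × 52 × (1−f)/f ≈ 7 × 52 × 5.34961 ≈ 1947.26 mg.

1947 mg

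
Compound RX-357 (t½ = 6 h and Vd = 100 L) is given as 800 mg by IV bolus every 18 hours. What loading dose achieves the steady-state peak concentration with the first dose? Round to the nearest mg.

f = (1/2)^(18/6) ≈ 0.125000; accumulation ratio R = 1/(1−f) ≈ 1.14286.
Loading dose to hit Cmax,ss on first dose: D_load = D_maint·R ≈ 800 × 1.14286 ≈ 914.29 mg.

914 mg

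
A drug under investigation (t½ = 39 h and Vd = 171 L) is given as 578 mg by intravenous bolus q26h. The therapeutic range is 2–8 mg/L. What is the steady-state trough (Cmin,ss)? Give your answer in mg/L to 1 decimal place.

5.8 mg/L

Over one 26-h interval, 26/39 ≈ 0.66667 half-lives elapse, leaving f ≈ 0.6300 of each dose.
Each bolus raises the concentration by D/Vd = 578/171 ≈ 3.380 mg/L.
Steady-state trough Cmin,ss = C₀·f/(1−f) ≈ 3.380 × 0.6300/0.3700 ≈ 5.755 mg/L.
Trough 5.8 mg/L vs MEC 2 mg/L: adequate.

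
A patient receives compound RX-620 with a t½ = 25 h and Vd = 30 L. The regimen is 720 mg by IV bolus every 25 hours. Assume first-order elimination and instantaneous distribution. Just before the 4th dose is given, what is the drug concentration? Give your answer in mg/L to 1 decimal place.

f = (1/2)^(τ/t½) = (1/2)^(25/25) ≈ 0.5000.
C₀ = D/Vd = 720/30 ≈ 24.000 mg/L.
Before the 4th dose, 3 doses have been given. Superposition: Cmin = C₀·(f + f² + … + f^3).
≈ 24.000 × (0.5000 + 0.2500 + 0.1250) ≈ 24.000 × 0.8750 ≈ 21.000 mg/L.

21.0 mg/L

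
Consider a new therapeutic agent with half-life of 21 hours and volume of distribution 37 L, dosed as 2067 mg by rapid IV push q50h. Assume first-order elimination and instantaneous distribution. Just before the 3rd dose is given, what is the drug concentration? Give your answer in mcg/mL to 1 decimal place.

12.8 mcg/mL

f = (1/2)^(τ/t½) = (1/2)^(50/21) ≈ 0.1920.
C₀ = D/Vd = 2067/37 ≈ 55.865 mcg/mL.
Before the 3rd dose, 2 doses have been given. Superposition: Cmin = C₀·(f + f²).
≈ 55.865 × (0.1920 + 0.0369) ≈ 55.865 × 0.2289 ≈ 12.787 mcg/mL.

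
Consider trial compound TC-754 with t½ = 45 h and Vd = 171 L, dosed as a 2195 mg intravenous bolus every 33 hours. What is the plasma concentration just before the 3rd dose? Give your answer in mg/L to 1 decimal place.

12.4 mg/L

f = (1/2)^(τ/t½) = (1/2)^(33/45) ≈ 0.6015.
C₀ = D/Vd = 2195/171 ≈ 12.836 mg/L.
Before the 3rd dose, 2 doses have been given. Superposition: Cmin = C₀·(f + f²).
≈ 12.836 × (0.6015 + 0.3618) ≈ 12.836 × 0.9633 ≈ 12.365 mg/L.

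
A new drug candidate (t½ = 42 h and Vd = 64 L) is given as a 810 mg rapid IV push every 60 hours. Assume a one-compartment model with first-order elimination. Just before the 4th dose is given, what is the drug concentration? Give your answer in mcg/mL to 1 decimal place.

f = (1/2)^(τ/t½) = (1/2)^(60/42) ≈ 0.3715.
C₀ = D/Vd = 810/64 ≈ 12.656 mcg/mL.
Before the 4th dose, 3 doses have been given. Superposition: Cmin = C₀·(f + f² + … + f^3).
≈ 12.656 × (0.3715 + 0.1380 + 0.0513) ≈ 12.656 × 0.5608 ≈ 7.097 mcg/mL.

7.1 mcg/mL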